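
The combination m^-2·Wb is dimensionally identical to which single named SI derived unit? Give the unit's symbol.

T

Wb = kg·m²·s⁻²·A⁻¹.
Combining: m⁻²·Wb = m⁻² · (kg·m²·s⁻²·A⁻¹) = kg·s⁻²·A⁻¹.
kg·s⁻²·A⁻¹ is the base-SI form of the tesla.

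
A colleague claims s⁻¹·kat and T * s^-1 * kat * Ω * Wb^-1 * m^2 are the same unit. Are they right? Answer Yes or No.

No

Left side:
  kat = mol/s = s⁻¹·mol (catalytic activity).
  Combining: s⁻¹·kat = s⁻¹ · (s⁻¹·mol) = s⁻²·mol.
Right side:
  T = Wb/m² (flux density = flux per area),
      = kg·s⁻²·A⁻¹.
  kat = mol/s = s⁻¹·mol (catalytic activity).
  Ω = V/A (resistance = voltage per current),
      = kg·m²·s⁻³·A⁻².
  Wb = V·s (flux: a volt is a weber per second),
      = kg·m²·s⁻²·A⁻¹.
  So Wb⁻¹ = kg⁻¹·m⁻²·s²·A.
  Combining: T·s⁻¹·kat·Ω·Wb⁻¹·m² = (kg·s⁻²·A⁻¹) · s⁻¹ · (s⁻¹·mol) · (kg·m²·s⁻³·A⁻²) · (kg⁻¹·m⁻²·s²·A) · m² = kg·m²·s⁻⁵·A⁻²·mol.
Left is s⁻²·mol; right is kg·m²·s⁻⁵·A⁻²·mol — different.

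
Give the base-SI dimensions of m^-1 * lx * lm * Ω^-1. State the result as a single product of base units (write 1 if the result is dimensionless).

kg⁻¹·m⁻⁵·s³·A²·cd²

lx = lm/m² (illuminance = luminous flux per area),
    = m⁻²·cd.
lm = cd·sr = cd (luminous flux; sr is dimensionless).
Ω = V/A (resistance = voltage per current),
    = kg·m²·s⁻³·A⁻².
So Ω⁻¹ = kg⁻¹·m⁻²·s³·A².
Combining: m⁻¹·lx·lm·Ω⁻¹ = m⁻¹ · (m⁻²·cd) · cd · (kg⁻¹·m⁻²·s³·A²) = kg⁻¹·m⁻⁵·s³·A²·cd².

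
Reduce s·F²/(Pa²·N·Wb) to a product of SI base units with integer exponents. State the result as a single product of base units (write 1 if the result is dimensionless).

kg⁻⁶·m⁻⁵·s¹⁷·A⁵

Pa = kg·m⁻¹·s⁻².
So Pa⁻² = kg⁻²·m²·s⁴.
N = kg·m·s⁻².
So N⁻¹ = kg⁻¹·m⁻¹·s².
Wb = kg·m²·s⁻²·A⁻¹.
So Wb⁻¹ = kg⁻¹·m⁻²·s²·A.
F = kg⁻¹·m⁻²·s⁴·A².
So F² = kg⁻²·m⁻⁴·s⁸·A⁴.
Combining: Pa⁻²·N⁻¹·s·Wb⁻¹·F² = (kg⁻²·m²·s⁴) · (kg⁻¹·m⁻¹·s²) · s · (kg⁻¹·m⁻²·s²·A) · (kg⁻²·m⁻⁴·s⁸·A⁴) = kg⁻⁶·m⁻⁵·s¹⁷·A⁵.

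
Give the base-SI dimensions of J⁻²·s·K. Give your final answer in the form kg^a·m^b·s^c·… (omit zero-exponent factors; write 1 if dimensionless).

J = kg·m²·s⁻².
So J⁻² = kg⁻²·m⁻⁴·s⁴.
Combining: J⁻²·s·K = (kg⁻²·m⁻⁴·s⁴) · s · K = kg⁻²·m⁻⁴·s⁵·K.

kg⁻²·m⁻⁴·s⁵·K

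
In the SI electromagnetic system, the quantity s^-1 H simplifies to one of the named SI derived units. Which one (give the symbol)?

Ω

H = kg·m²·s⁻²·A⁻².
Combining: s⁻¹·H = s⁻¹ · (kg·m²·s⁻²·A⁻²) = kg·m²·s⁻³·A⁻².
kg·m²·s⁻³·A⁻² is the base-SI form of the ohm.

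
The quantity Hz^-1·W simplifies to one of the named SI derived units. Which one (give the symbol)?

J

Hz = s⁻¹.
So Hz⁻¹ = s.
W = kg·m²·s⁻³.
Combining: Hz⁻¹·W = s · (kg·m²·s⁻³) = kg·m²·s⁻².
kg·m²·s⁻² is the base-SI form of the joule.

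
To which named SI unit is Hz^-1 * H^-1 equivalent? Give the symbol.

S

Hz = 1/s = s⁻¹ (frequency is cycles per second).
So Hz⁻¹ = s.
H = Wb/A (inductance = flux per current),
    = kg·m²·s⁻²·A⁻².
So H⁻¹ = kg⁻¹·m⁻²·s²·A².
Combining: Hz⁻¹·H⁻¹ = s · (kg⁻¹·m⁻²·s²·A²) = kg⁻¹·m⁻²·s³·A².
kg⁻¹·m⁻²·s³·A² is the base-SI form of the siemens.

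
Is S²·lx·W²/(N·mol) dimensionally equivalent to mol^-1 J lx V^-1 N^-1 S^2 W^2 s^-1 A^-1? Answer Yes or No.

Left side:
  N = kg·m/s² = kg·m·s⁻² (force = mass × acceleration).
  So N⁻¹ = kg⁻¹·m⁻¹·s².
  S = 1/Ω (conductance is reciprocal resistance),
      = kg⁻¹·m⁻²·s³·A².
  So S² = kg⁻²·m⁻⁴·s⁶·A⁴.
  lx = lm/m² (illuminance = luminous flux per area),
      = m⁻²·cd.
  W = J/s (power = energy per time),
      = kg·m²·s⁻³.
  So W² = kg²·m⁴·s⁻⁶.
  Combining: N⁻¹·S²·mol⁻¹·lx·W² = (kg⁻¹·m⁻¹·s²) · (kg⁻²·m⁻⁴·s⁶·A⁴) · mol⁻¹ · (m⁻²·cd) · (kg²·m⁴·s⁻⁶) = kg⁻¹·m⁻³·s²·A⁴·mol⁻¹·cd.
Right side:
  J = N·m (work = force × distance),
      = kg·m²·s⁻².
  lx = lm/m² (illuminance = luminous flux per area),
      = m⁻²·cd.
  V = W/A (potential = power per current),
      = kg·m²·s⁻³·A⁻¹.
  So V⁻¹ = kg⁻¹·m⁻²·s³·A.
  N = kg·m/s² = kg·m·s⁻² (force = mass × acceleration).
  So N⁻¹ = kg⁻¹·m⁻¹·s².
  S = 1/Ω (conductance is reciprocal resistance),
      = kg⁻¹·m⁻²·s³·A².
  So S² = kg⁻²·m⁻⁴·s⁶·A⁴.
  W = J/s (power = energy per time),
      = kg·m²·s⁻³.
  So W² = kg²·m⁴·s⁻⁶.
  Combining: mol⁻¹·J·lx·V⁻¹·N⁻¹·S²·W²·s⁻¹·A⁻¹ = mol⁻¹ · (kg·m²·s⁻²) · (m⁻²·cd) · (kg⁻¹·m⁻²·s³·A) · (kg⁻¹·m⁻¹·s²) · (kg⁻²·m⁻⁴·s⁶·A⁴) · (kg²·m⁴·s⁻⁶) · s⁻¹ · A⁻¹ = kg⁻¹·m⁻³·s²·A⁴·mol⁻¹·cd.
Both reduce to kg⁻¹·m⁻³·s²·A⁴·mol⁻¹·cd.

Yes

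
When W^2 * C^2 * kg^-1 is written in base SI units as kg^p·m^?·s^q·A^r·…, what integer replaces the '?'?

4

W = J/s (power = energy per time),
    = kg·m²·s⁻³.
So W² = kg²·m⁴·s⁻⁶.
C = A·s = s·A (charge = current × time).
So C² = s²·A².
Combining: W²·C²·kg⁻¹ = (kg²·m⁴·s⁻⁶) · (s²·A²) · kg⁻¹ = kg·m⁴·s⁻⁴·A².
The exponent of m is 4.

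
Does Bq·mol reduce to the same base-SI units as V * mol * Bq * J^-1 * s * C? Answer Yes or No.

No

Left side:
  Bq = s⁻¹.
  Combining: Bq·mol = s⁻¹ · mol = s⁻¹·mol.
Right side:
  V = W/A (potential = power per current),
      = kg·m²·s⁻³·A⁻¹.
  Bq = 1/s = s⁻¹ (activity is decays per second).
  J = N·m (work = force × distance),
      = kg·m²·s⁻².
  So J⁻¹ = kg⁻¹·m⁻²·s².
  C = A·s = s·A (charge = current × time).
  Combining: V·mol·Bq·J⁻¹·s·C = (kg·m²·s⁻³·A⁻¹) · mol · s⁻¹ · (kg⁻¹·m⁻²·s²) · s · (s·A) = mol.
Left is s⁻¹·mol; right is mol — different.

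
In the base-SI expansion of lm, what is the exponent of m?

0

lm = cd·sr = cd (luminous flux; sr is dimensionless).
The exponent of m is 0.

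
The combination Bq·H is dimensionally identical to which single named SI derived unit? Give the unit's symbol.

Bq = 1/s = s⁻¹ (activity is decays per second).
H = Wb/A (inductance = flux per current),
    = kg·m²·s⁻²·A⁻².
Combining: Bq·H = s⁻¹ · (kg·m²·s⁻²·A⁻²) = kg·m²·s⁻³·A⁻².
kg·m²·s⁻³·A⁻² is the base-SI form of the ohm.

Ω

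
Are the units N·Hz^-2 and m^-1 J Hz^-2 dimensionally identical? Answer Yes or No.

Left side:
  N = kg·m·s⁻².
  Hz = s⁻¹.
  So Hz⁻² = s².
  Combining: N·Hz⁻² = (kg·m·s⁻²) · s² = kg·m.
Right side:
  J = N·m (work = force × distance),
      = kg·m²·s⁻².
  Hz = 1/s = s⁻¹ (frequency is cycles per second).
  So Hz⁻² = s².
  Combining: m⁻¹·J·Hz⁻² = m⁻¹ · (kg·m²·s⁻²) · s² = kg·m.
Both reduce to kg·m.

Yes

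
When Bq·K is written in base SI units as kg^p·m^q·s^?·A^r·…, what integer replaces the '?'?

-1

Bq = 1/s = s⁻¹ (activity is decays per second).
Combining: Bq·K = s⁻¹ · K = s⁻¹·K.
The exponent of s is -1.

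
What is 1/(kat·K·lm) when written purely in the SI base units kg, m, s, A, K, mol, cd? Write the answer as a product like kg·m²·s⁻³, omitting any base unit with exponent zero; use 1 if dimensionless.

kat = mol/s = s⁻¹·mol (catalytic activity).
So kat⁻¹ = s·mol⁻¹.
lm = cd·sr = cd (luminous flux; sr is dimensionless).
So lm⁻¹ = cd⁻¹.
Combining: kat⁻¹·K⁻¹·lm⁻¹ = (s·mol⁻¹) · K⁻¹ · cd⁻¹ = s·K⁻¹·mol⁻¹·cd⁻¹.

s·K⁻¹·mol⁻¹·cd⁻¹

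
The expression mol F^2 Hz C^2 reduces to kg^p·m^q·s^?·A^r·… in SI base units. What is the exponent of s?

F = C/V (capacitance = charge per voltage),
    = A·s/(kg·m²·s⁻³·A⁻¹) (substituting C and V),
    = kg⁻¹·m⁻²·s⁴·A².
So F² = kg⁻²·m⁻⁴·s⁸·A⁴.
Hz = 1/s = s⁻¹ (frequency is cycles per second).
C = A·s = s·A (charge = current × time).
So C² = s²·A².
Combining: mol·F²·Hz·C² = mol · (kg⁻²·m⁻⁴·s⁸·A⁴) · s⁻¹ · (s²·A²) = kg⁻²·m⁻⁴·s⁹·A⁶·mol.
The exponent of s is 9.

9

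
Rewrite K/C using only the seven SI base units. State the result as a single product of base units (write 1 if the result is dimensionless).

C = A·s = s·A (charge = current × time).
So C⁻¹ = s⁻¹·A⁻¹.
Combining: C⁻¹·K = (s⁻¹·A⁻¹) · K = s⁻¹·A⁻¹·K.

s⁻¹·A⁻¹·K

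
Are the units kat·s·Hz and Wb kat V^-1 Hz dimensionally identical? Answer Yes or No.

Yes

Left side:
  kat = s⁻¹·mol.
  Hz = s⁻¹.
  Combining: kat·s·Hz = (s⁻¹·mol) · s · s⁻¹ = s⁻¹·mol.
Right side:
  Wb = kg·m²·s⁻²·A⁻¹.
  kat = s⁻¹·mol.
  V = kg·m²·s⁻³·A⁻¹.
  So V⁻¹ = kg⁻¹·m⁻²·s³·A.
  Hz = s⁻¹.
  Combining: Wb·kat·V⁻¹·Hz = (kg·m²·s⁻²·A⁻¹) · (s⁻¹·mol) · (kg⁻¹·m⁻²·s³·A) · s⁻¹ = s⁻¹·mol.
Both reduce to s⁻¹·mol.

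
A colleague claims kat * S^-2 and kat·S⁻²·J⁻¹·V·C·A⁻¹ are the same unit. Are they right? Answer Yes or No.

No

Left side:
  kat = s⁻¹·mol.
  S = kg⁻¹·m⁻²·s³·A².
  So S⁻² = kg²·m⁴·s⁻⁶·A⁻⁴.
  Combining: kat·S⁻² = (s⁻¹·mol) · (kg²·m⁴·s⁻⁶·A⁻⁴) = kg²·m⁴·s⁻⁷·A⁻⁴·mol.
Right side:
  kat = mol/s = s⁻¹·mol (catalytic activity).
  S = 1/Ω (conductance is reciprocal resistance),
      = kg⁻¹·m⁻²·s³·A².
  So S⁻² = kg²·m⁴·s⁻⁶·A⁻⁴.
  J = N·m (work = force × distance),
      = kg·m²·s⁻².
  So J⁻¹ = kg⁻¹·m⁻²·s².
  V = W/A (potential = power per current),
      = kg·m²·s⁻³·A⁻¹.
  C = A·s = s·A (charge = current × time).
  Combining: kat·S⁻²·J⁻¹·V·C·A⁻¹ = (s⁻¹·mol) · (kg²·m⁴·s⁻⁶·A⁻⁴) · (kg⁻¹·m⁻²·s²) · (kg·m²·s⁻³·A⁻¹) · (s·A) · A⁻¹ = kg²·m⁴·s⁻⁷·A⁻⁵·mol.
Left is kg²·m⁴·s⁻⁷·A⁻⁴·mol; right is kg²·m⁴·s⁻⁷·A⁻⁵·mol — different.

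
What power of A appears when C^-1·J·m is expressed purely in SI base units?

-1

C = A·s = s·A (charge = current × time).
So C⁻¹ = s⁻¹·A⁻¹.
J = N·m (work = force × distance),
    = kg·m²·s⁻².
Combining: C⁻¹·J·m = (s⁻¹·A⁻¹) · (kg·m²·s⁻²) · m = kg·m³·s⁻³·A⁻¹.
The exponent of A is -1.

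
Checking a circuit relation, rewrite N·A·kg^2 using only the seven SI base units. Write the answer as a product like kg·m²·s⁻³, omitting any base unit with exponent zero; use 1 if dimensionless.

N = kg·m·s⁻².
Combining: N·A·kg² = (kg·m·s⁻²) · A · kg² = kg³·m·s⁻²·A.

kg³·m·s⁻²·A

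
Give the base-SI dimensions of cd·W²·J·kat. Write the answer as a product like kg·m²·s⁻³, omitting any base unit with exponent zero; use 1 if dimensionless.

W = J/s (power = energy per time),
    = kg·m²·s⁻³.
So W² = kg²·m⁴·s⁻⁶.
J = N·m (work = force × distance),
    = kg·m²·s⁻².
kat = mol/s = s⁻¹·mol (catalytic activity).
Combining: cd·W²·J·kat = cd · (kg²·m⁴·s⁻⁶) · (kg·m²·s⁻²) · (s⁻¹·mol) = kg³·m⁶·s⁻⁹·mol·cd.

kg³·m⁶·s⁻⁹·mol·cd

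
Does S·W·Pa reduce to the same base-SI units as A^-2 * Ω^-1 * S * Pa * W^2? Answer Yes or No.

Yes

Left side:
  S = 1/Ω (conductance is reciprocal resistance),
      = kg⁻¹·m⁻²·s³·A².
  W = J/s (power = energy per time),
      = kg·m²·s⁻³.
  Pa = N/m² (pressure = force per area),
      = kg·m⁻¹·s⁻².
  Combining: S·W·Pa = (kg⁻¹·m⁻²·s³·A²) · (kg·m²·s⁻³) · (kg·m⁻¹·s⁻²) = kg·m⁻¹·s⁻²·A².
Right side:
  Ω = V/A (resistance = voltage per current),
      = kg·m²·s⁻³·A⁻².
  So Ω⁻¹ = kg⁻¹·m⁻²·s³·A².
  S = 1/Ω (conductance is reciprocal resistance),
      = kg⁻¹·m⁻²·s³·A².
  Pa = N/m² (pressure = force per area),
      = kg·m⁻¹·s⁻².
  W = J/s (power = energy per time),
      = kg·m²·s⁻³.
  So W² = kg²·m⁴·s⁻⁶.
  Combining: A⁻²·Ω⁻¹·S·Pa·W² = A⁻² · (kg⁻¹·m⁻²·s³·A²) · (kg⁻¹·m⁻²·s³·A²) · (kg·m⁻¹·s⁻²) · (kg²·m⁴·s⁻⁶) = kg·m⁻¹·s⁻²·A².
Both reduce to kg·m⁻¹·s⁻²·A².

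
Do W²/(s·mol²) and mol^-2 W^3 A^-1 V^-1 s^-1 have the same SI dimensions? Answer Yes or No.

Yes

Left side:
  W = kg·m²·s⁻³.
  So W² = kg²·m⁴·s⁻⁶.
  Combining: s⁻¹·W²·mol⁻² = s⁻¹ · (kg²·m⁴·s⁻⁶) · mol⁻² = kg²·m⁴·s⁻⁷·mol⁻².
Right side:
  W = kg·m²·s⁻³.
  So W³ = kg³·m⁶·s⁻⁹.
  V = kg·m²·s⁻³·A⁻¹.
  So V⁻¹ = kg⁻¹·m⁻²·s³·A.
  Combining: mol⁻²·W³·A⁻¹·V⁻¹·s⁻¹ = mol⁻² · (kg³·m⁶·s⁻⁹) · A⁻¹ · (kg⁻¹·m⁻²·s³·A) · s⁻¹ = kg²·m⁴·s⁻⁷·mol⁻².
Both reduce to kg²·m⁴·s⁻⁷·mol⁻².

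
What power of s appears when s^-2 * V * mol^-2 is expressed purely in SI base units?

V = kg·m²·s⁻³·A⁻¹.
Combining: s⁻²·V·mol⁻² = s⁻² · (kg·m²·s⁻³·A⁻¹) · mol⁻² = kg·m²·s⁻⁵·A⁻¹·mol⁻².
The exponent of s is -5.

-5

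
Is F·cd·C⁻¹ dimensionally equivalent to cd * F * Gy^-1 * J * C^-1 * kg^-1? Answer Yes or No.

Left side:
  F = kg⁻¹·m⁻²·s⁴·A².
  C = s·A.
  So C⁻¹ = s⁻¹·A⁻¹.
  Combining: F·cd·C⁻¹ = (kg⁻¹·m⁻²·s⁴·A²) · cd · (s⁻¹·A⁻¹) = kg⁻¹·m⁻²·s³·A·cd.
Right side:
  F = C/V (capacitance = charge per voltage),
      = A·s/(kg·m²·s⁻³·A⁻¹) (substituting C and V),
      = kg⁻¹·m⁻²·s⁴·A².
  Gy = J/kg (absorbed dose = energy per mass),
      = m²·s⁻².
  So Gy⁻¹ = m⁻²·s².
  J = N·m (work = force × distance),
      = kg·m²·s⁻².
  C = A·s = s·A (charge = current × time).
  So C⁻¹ = s⁻¹·A⁻¹.
  Combining: cd·F·Gy⁻¹·J·C⁻¹·kg⁻¹ = cd · (kg⁻¹·m⁻²·s⁴·A²) · (m⁻²·s²) · (kg·m²·s⁻²) · (s⁻¹·A⁻¹) · kg⁻¹ = kg⁻¹·m⁻²·s³·A·cd.
Both reduce to kg⁻¹·m⁻²·s³·A·cd.

Yes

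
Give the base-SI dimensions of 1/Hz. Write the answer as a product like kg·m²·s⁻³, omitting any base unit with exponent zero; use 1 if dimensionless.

s

Hz = 1/s = s⁻¹ (frequency is cycles per second).
So Hz⁻¹ = s.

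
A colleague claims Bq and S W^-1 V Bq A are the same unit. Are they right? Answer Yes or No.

No

Left side:
  Bq = 1/s = s⁻¹ (activity is decays per second).
Right side:
  S = 1/Ω (conductance is reciprocal resistance),
      = kg⁻¹·m⁻²·s³·A².
  W = J/s (power = energy per time),
      = kg·m²·s⁻³.
  So W⁻¹ = kg⁻¹·m⁻²·s³.
  V = W/A (potential = power per current),
      = kg·m²·s⁻³·A⁻¹.
  Bq = 1/s = s⁻¹ (activity is decays per second).
  Combining: S·W⁻¹·V·Bq·A = (kg⁻¹·m⁻²·s³·A²) · (kg⁻¹·m⁻²·s³) · (kg·m²·s⁻³·A⁻¹) · s⁻¹ · A = kg⁻¹·m⁻²·s²·A².
Left is s⁻¹; right is kg⁻¹·m⁻²·s²·A² — different.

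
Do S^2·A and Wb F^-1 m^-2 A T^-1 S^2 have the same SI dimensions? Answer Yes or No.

Left side:
  S = 1/Ω (conductance is reciprocal resistance),
      = kg⁻¹·m⁻²·s³·A².
  So S² = kg⁻²·m⁻⁴·s⁶·A⁴.
  Combining: S²·A = (kg⁻²·m⁻⁴·s⁶·A⁴) · A = kg⁻²·m⁻⁴·s⁶·A⁵.
Right side:
  Wb = kg·m²·s⁻²·A⁻¹.
  F = kg⁻¹·m⁻²·s⁴·A².
  So F⁻¹ = kg·m²·s⁻⁴·A⁻².
  T = kg·s⁻²·A⁻¹.
  So T⁻¹ = kg⁻¹·s²·A.
  S = kg⁻¹·m⁻²·s³·A².
  So S² = kg⁻²·m⁻⁴·s⁶·A⁴.
  Combining: Wb·F⁻¹·m⁻²·A·T⁻¹·S² = (kg·m²·s⁻²·A⁻¹) · (kg·m²·s⁻⁴·A⁻²) · m⁻² · A · (kg⁻¹·s²·A) · (kg⁻²·m⁻⁴·s⁶·A⁴) = kg⁻¹·m⁻²·s²·A³.
Left is kg⁻²·m⁻⁴·s⁶·A⁵; right is kg⁻¹·m⁻²·s²·A³ — different.

No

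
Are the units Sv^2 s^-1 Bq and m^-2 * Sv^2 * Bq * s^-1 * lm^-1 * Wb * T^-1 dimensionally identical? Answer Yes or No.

Left side:
  Sv = m²·s⁻².
  So Sv² = m⁴·s⁻⁴.
  Bq = s⁻¹.
  Combining: Sv²·s⁻¹·Bq = (m⁴·s⁻⁴) · s⁻¹ · s⁻¹ = m⁴·s⁻⁶.
Right side:
  Sv = J/kg (equivalent dose = energy per mass),
      = m²·s⁻².
  So Sv² = m⁴·s⁻⁴.
  Bq = 1/s = s⁻¹ (activity is decays per second).
  lm = cd·sr = cd (luminous flux; sr is dimensionless).
  So lm⁻¹ = cd⁻¹.
  Wb = V·s (flux: a volt is a weber per second),
      = kg·m²·s⁻²·A⁻¹.
  T = Wb/m² (flux density = flux per area),
      = kg·s⁻²·A⁻¹.
  So T⁻¹ = kg⁻¹·s²·A.
  Combining: m⁻²·Sv²·Bq·s⁻¹·lm⁻¹·Wb·T⁻¹ = m⁻² · (m⁴·s⁻⁴) · s⁻¹ · s⁻¹ · cd⁻¹ · (kg·m²·s⁻²·A⁻¹) · (kg⁻¹·s²·A) = m⁴·s⁻⁶·cd⁻¹.
Left is m⁴·s⁻⁶; right is m⁴·s⁻⁶·cd⁻¹ — different.

No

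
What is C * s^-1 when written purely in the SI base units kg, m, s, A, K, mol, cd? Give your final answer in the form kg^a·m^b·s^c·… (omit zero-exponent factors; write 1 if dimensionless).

C = A·s = s·A (charge = current × time).
Combining: C·s⁻¹ = (s·A) · s⁻¹ = A.

A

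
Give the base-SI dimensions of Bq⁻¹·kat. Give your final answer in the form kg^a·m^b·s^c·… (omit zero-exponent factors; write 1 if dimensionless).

mol

Bq = s⁻¹.
So Bq⁻¹ = s.
kat = s⁻¹·mol.
Combining: Bq⁻¹·kat = s · (s⁻¹·mol) = mol.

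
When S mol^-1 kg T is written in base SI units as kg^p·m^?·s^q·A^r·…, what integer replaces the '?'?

S = 1/Ω (conductance is reciprocal resistance),
    = kg⁻¹·m⁻²·s³·A².
T = Wb/m² (flux density = flux per area),
    = kg·s⁻²·A⁻¹.
Combining: S·mol⁻¹·kg·T = (kg⁻¹·m⁻²·s³·A²) · mol⁻¹ · kg · (kg·s⁻²·A⁻¹) = kg·m⁻²·s·A·mol⁻¹.
The exponent of m is -2.

-2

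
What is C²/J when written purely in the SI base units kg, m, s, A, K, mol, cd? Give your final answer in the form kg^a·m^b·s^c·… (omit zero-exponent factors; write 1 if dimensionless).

kg⁻¹·m⁻²·s⁴·A²

J = kg·m²·s⁻².
So J⁻¹ = kg⁻¹·m⁻²·s².
C = s·A.
So C² = s²·A².
Combining: J⁻¹·C² = (kg⁻¹·m⁻²·s²) · (s²·A²) = kg⁻¹·m⁻²·s⁴·A².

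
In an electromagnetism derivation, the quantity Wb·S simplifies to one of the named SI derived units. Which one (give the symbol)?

C

Wb = V·s (flux: a volt is a weber per second),
    = kg·m²·s⁻²·A⁻¹.
S = 1/Ω (conductance is reciprocal resistance),
    = kg⁻¹·m⁻²·s³·A².
Combining: Wb·S = (kg·m²·s⁻²·A⁻¹) · (kg⁻¹·m⁻²·s³·A²) = s·A.
s·A is the base-SI form of the coulomb.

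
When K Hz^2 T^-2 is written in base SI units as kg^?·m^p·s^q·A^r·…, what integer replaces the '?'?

-2

Hz = s⁻¹.
So Hz² = s⁻².
T = kg·s⁻²·A⁻¹.
So T⁻² = kg⁻²·s⁴·A².
Combining: K·Hz²·T⁻² = K · s⁻² · (kg⁻²·s⁴·A²) = kg⁻²·s²·A²·K.
The exponent of kg is -2.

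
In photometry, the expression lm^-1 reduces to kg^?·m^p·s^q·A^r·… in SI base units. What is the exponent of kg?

0

lm = cd.
So lm⁻¹ = cd⁻¹.
The exponent of kg is 0.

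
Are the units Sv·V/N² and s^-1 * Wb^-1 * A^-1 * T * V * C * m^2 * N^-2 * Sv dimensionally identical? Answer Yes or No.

Left side:
  Sv = m²·s⁻².
  V = kg·m²·s⁻³·A⁻¹.
  N = kg·m·s⁻².
  So N⁻² = kg⁻²·m⁻²·s⁴.
  Combining: Sv·V·N⁻² = (m²·s⁻²) · (kg·m²·s⁻³·A⁻¹) · (kg⁻²·m⁻²·s⁴) = kg⁻¹·m²·s⁻¹·A⁻¹.
Right side:
  Wb = V·s (flux: a volt is a weber per second),
      = kg·m²·s⁻²·A⁻¹.
  So Wb⁻¹ = kg⁻¹·m⁻²·s²·A.
  T = Wb/m² (flux density = flux per area),
      = kg·s⁻²·A⁻¹.
  V = W/A (potential = power per current),
      = kg·m²·s⁻³·A⁻¹.
  C = A·s = s·A (charge = current × time).
  N = kg·m/s² = kg·m·s⁻² (force = mass × acceleration).
  So N⁻² = kg⁻²·m⁻²·s⁴.
  Sv = J/kg (equivalent dose = energy per mass),
      = m²·s⁻².
  Combining: s⁻¹·Wb⁻¹·A⁻¹·T·V·C·m²·N⁻²·Sv = s⁻¹ · (kg⁻¹·m⁻²·s²·A) · A⁻¹ · (kg·s⁻²·A⁻¹) · (kg·m²·s⁻³·A⁻¹) · (s·A) · m² · (kg⁻²·m⁻²·s⁴) · (m²·s⁻²) = kg⁻¹·m²·s⁻¹·A⁻¹.
Both reduce to kg⁻¹·m²·s⁻¹·A⁻¹.

Yes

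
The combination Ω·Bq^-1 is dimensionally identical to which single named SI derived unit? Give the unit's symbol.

Ω = V/A (resistance = voltage per current),
    = kg·m²·s⁻³·A⁻².
Bq = 1/s = s⁻¹ (activity is decays per second).
So Bq⁻¹ = s.
Combining: Ω·Bq⁻¹ = (kg·m²·s⁻³·A⁻²) · s = kg·m²·s⁻²·A⁻².
kg·m²·s⁻²·A⁻² is the base-SI form of the henry.

H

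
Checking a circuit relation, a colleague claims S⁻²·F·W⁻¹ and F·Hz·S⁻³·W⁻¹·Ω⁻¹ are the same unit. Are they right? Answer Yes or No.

No

Left side:
  S = 1/Ω (conductance is reciprocal resistance),
      = kg⁻¹·m⁻²·s³·A².
  So S⁻² = kg²·m⁴·s⁻⁶·A⁻⁴.
  F = C/V (capacitance = charge per voltage),
      = A·s/(kg·m²·s⁻³·A⁻¹) (substituting C and V),
      = kg⁻¹·m⁻²·s⁴·A².
  W = J/s (power = energy per time),
      = kg·m²·s⁻³.
  So W⁻¹ = kg⁻¹·m⁻²·s³.
  Combining: S⁻²·F·W⁻¹ = (kg²·m⁴·s⁻⁶·A⁻⁴) · (kg⁻¹·m⁻²·s⁴·A²) · (kg⁻¹·m⁻²·s³) = s·A⁻².
Right side:
  F = C/V (capacitance = charge per voltage),
      = A·s/(kg·m²·s⁻³·A⁻¹) (substituting C and V),
      = kg⁻¹·m⁻²·s⁴·A².
  Hz = 1/s = s⁻¹ (frequency is cycles per second).
  S = 1/Ω (conductance is reciprocal resistance),
      = kg⁻¹·m⁻²·s³·A².
  So S⁻³ = kg³·m⁶·s⁻⁹·A⁻⁶.
  W = J/s (power = energy per time),
      = kg·m²·s⁻³.
  So W⁻¹ = kg⁻¹·m⁻²·s³.
  Ω = V/A (resistance = voltage per current),
      = kg·m²·s⁻³·A⁻².
  So Ω⁻¹ = kg⁻¹·m⁻²·s³·A².
  Combining: F·Hz·S⁻³·W⁻¹·Ω⁻¹ = (kg⁻¹·m⁻²·s⁴·A²) · s⁻¹ · (kg³·m⁶·s⁻⁹·A⁻⁶) · (kg⁻¹·m⁻²·s³) · (kg⁻¹·m⁻²·s³·A²) = A⁻².
Left is s·A⁻²; right is A⁻² — different.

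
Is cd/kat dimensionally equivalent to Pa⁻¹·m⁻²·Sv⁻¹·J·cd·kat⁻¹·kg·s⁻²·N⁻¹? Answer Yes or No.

Left side:
  kat = s⁻¹·mol.
  So kat⁻¹ = s·mol⁻¹.
  Combining: kat⁻¹·cd = (s·mol⁻¹) · cd = s·mol⁻¹·cd.
Right side:
  Pa = N/m² (pressure = force per area),
      = kg·m⁻¹·s⁻².
  So Pa⁻¹ = kg⁻¹·m·s².
  Sv = J/kg (equivalent dose = energy per mass),
      = m²·s⁻².
  So Sv⁻¹ = m⁻²·s².
  J = N·m (work = force × distance),
      = kg·m²·s⁻².
  kat = mol/s = s⁻¹·mol (catalytic activity).
  So kat⁻¹ = s·mol⁻¹.
  N = kg·m/s² = kg·m·s⁻² (force = mass × acceleration).
  So N⁻¹ = kg⁻¹·m⁻¹·s².
  Combining: Pa⁻¹·m⁻²·Sv⁻¹·J·cd·kat⁻¹·kg·s⁻²·N⁻¹ = (kg⁻¹·m·s²) · m⁻² · (m⁻²·s²) · (kg·m²·s⁻²) · cd · (s·mol⁻¹) · kg · s⁻² · (kg⁻¹·m⁻¹·s²) = m⁻²·s³·mol⁻¹·cd.
Left is s·mol⁻¹·cd; right is m⁻²·s³·mol⁻¹·cd — different.

No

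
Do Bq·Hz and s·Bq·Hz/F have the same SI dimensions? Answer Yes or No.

No

Left side:
  Bq = s⁻¹.
  Hz = s⁻¹.
  Combining: Bq·Hz = s⁻¹ · s⁻¹ = s⁻².
Right side:
  F = kg⁻¹·m⁻²·s⁴·A².
  So F⁻¹ = kg·m²·s⁻⁴·A⁻².
  Bq = s⁻¹.
  Hz = s⁻¹.
  Combining: s·F⁻¹·Bq·Hz = s · (kg·m²·s⁻⁴·A⁻²) · s⁻¹ · s⁻¹ = kg·m²·s⁻⁵·A⁻².
Left is s⁻²; right is kg·m²·s⁻⁵·A⁻² — different.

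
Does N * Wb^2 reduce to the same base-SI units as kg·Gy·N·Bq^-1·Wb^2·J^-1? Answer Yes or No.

Left side:
  N = kg·m·s⁻².
  Wb = kg·m²·s⁻²·A⁻¹.
  So Wb² = kg²·m⁴·s⁻⁴·A⁻².
  Combining: N·Wb² = (kg·m·s⁻²) · (kg²·m⁴·s⁻⁴·A⁻²) = kg³·m⁵·s⁻⁶·A⁻².
Right side:
  Gy = J/kg (absorbed dose = energy per mass),
      = m²·s⁻².
  N = kg·m/s² = kg·m·s⁻² (force = mass × acceleration).
  Bq = 1/s = s⁻¹ (activity is decays per second).
  So Bq⁻¹ = s.
  Wb = V·s (flux: a volt is a weber per second),
      = kg·m²·s⁻²·A⁻¹.
  So Wb² = kg²·m⁴·s⁻⁴·A⁻².
  J = N·m (work = force × distance),
      = kg·m²·s⁻².
  So J⁻¹ = kg⁻¹·m⁻²·s².
  Combining: kg·Gy·N·Bq⁻¹·Wb²·J⁻¹ = kg · (m²·s⁻²) · (kg·m·s⁻²) · s · (kg²·m⁴·s⁻⁴·A⁻²) · (kg⁻¹·m⁻²·s²) = kg³·m⁵·s⁻⁵·A⁻².
Left is kg³·m⁵·s⁻⁶·A⁻²; right is kg³·m⁵·s⁻⁵·A⁻² — different.

No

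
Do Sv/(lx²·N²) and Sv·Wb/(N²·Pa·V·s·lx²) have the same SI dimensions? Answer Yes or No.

Left side:
  lx = lm/m² (illuminance = luminous flux per area),
      = m⁻²·cd.
  So lx⁻² = m⁴·cd⁻².
  N = kg·m/s² = kg·m·s⁻² (force = mass × acceleration).
  So N⁻² = kg⁻²·m⁻²·s⁴.
  Sv = J/kg (equivalent dose = energy per mass),
      = m²·s⁻².
  Combining: lx⁻²·N⁻²·Sv = (m⁴·cd⁻²) · (kg⁻²·m⁻²·s⁴) · (m²·s⁻²) = kg⁻²·m⁴·s²·cd⁻².
Right side:
  Sv = J/kg (equivalent dose = energy per mass),
      = m²·s⁻².
  N = kg·m/s² = kg·m·s⁻² (force = mass × acceleration).
  So N⁻² = kg⁻²·m⁻²·s⁴.
  Pa = N/m² (pressure = force per area),
      = kg·m⁻¹·s⁻².
  So Pa⁻¹ = kg⁻¹·m·s².
  Wb = V·s (flux: a volt is a weber per second),
      = kg·m²·s⁻²·A⁻¹.
  V = W/A (potential = power per current),
      = kg·m²·s⁻³·A⁻¹.
  So V⁻¹ = kg⁻¹·m⁻²·s³·A.
  lx = lm/m² (illuminance = luminous flux per area),
      = m⁻²·cd.
  So lx⁻² = m⁴·cd⁻².
  Combining: Sv·N⁻²·Pa⁻¹·Wb·V⁻¹·s⁻¹·lx⁻² = (m²·s⁻²) · (kg⁻²·m⁻²·s⁴) · (kg⁻¹·m·s²) · (kg·m²·s⁻²·A⁻¹) · (kg⁻¹·m⁻²·s³·A) · s⁻¹ · (m⁴·cd⁻²) = kg⁻³·m⁵·s⁴·cd⁻².
Left is kg⁻²·m⁴·s²·cd⁻²; right is kg⁻³·m⁵·s⁴·cd⁻² — different.

No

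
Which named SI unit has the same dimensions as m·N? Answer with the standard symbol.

N = kg·m/s² = kg·m·s⁻² (force = mass × acceleration).
Combining: m·N = m · (kg·m·s⁻²) = kg·m²·s⁻².
kg·m²·s⁻² is the base-SI form of the joule.

J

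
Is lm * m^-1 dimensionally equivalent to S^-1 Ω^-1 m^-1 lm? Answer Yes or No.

Left side:
  lm = cd.
  Combining: lm·m⁻¹ = cd · m⁻¹ = m⁻¹·cd.
Right side:
  S = kg⁻¹·m⁻²·s³·A².
  So S⁻¹ = kg·m²·s⁻³·A⁻².
  Ω = kg·m²·s⁻³·A⁻².
  So Ω⁻¹ = kg⁻¹·m⁻²·s³·A².
  lm = cd.
  Combining: S⁻¹·Ω⁻¹·m⁻¹·lm = (kg·m²·s⁻³·A⁻²) · (kg⁻¹·m⁻²·s³·A²) · m⁻¹ · cd = m⁻¹·cd.
Both reduce to m⁻¹·cd.

Yes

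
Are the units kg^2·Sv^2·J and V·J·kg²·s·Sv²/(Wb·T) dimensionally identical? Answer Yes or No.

Left side:
  Sv = J/kg (equivalent dose = energy per mass),
      = m²·s⁻².
  So Sv² = m⁴·s⁻⁴.
  J = N·m (work = force × distance),
      = kg·m²·s⁻².
  Combining: kg²·Sv²·J = kg² · (m⁴·s⁻⁴) · (kg·m²·s⁻²) = kg³·m⁶·s⁻⁶.
Right side:
  V = W/A (potential = power per current),
      = kg·m²·s⁻³·A⁻¹.
  J = N·m (work = force × distance),
      = kg·m²·s⁻².
  Wb = V·s (flux: a volt is a weber per second),
      = kg·m²·s⁻²·A⁻¹.
  So Wb⁻¹ = kg⁻¹·m⁻²·s²·A.
  Sv = J/kg (equivalent dose = energy per mass),
      = m²·s⁻².
  So Sv² = m⁴·s⁻⁴.
  T = Wb/m² (flux density = flux per area),
      = kg·s⁻²·A⁻¹.
  So T⁻¹ = kg⁻¹·s²·A.
  Combining: V·J·kg²·s·Wb⁻¹·Sv²·T⁻¹ = (kg·m²·s⁻³·A⁻¹) · (kg·m²·s⁻²) · kg² · s · (kg⁻¹·m⁻²·s²·A) · (m⁴·s⁻⁴) · (kg⁻¹·s²·A) = kg²·m⁶·s⁻⁴·A.
Left is kg³·m⁶·s⁻⁶; right is kg²·m⁶·s⁻⁴·A — different.

No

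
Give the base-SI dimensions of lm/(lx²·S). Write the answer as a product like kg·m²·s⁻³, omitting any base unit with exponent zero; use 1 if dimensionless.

kg·m⁶·s⁻³·A⁻²·cd⁻¹

lx = m⁻²·cd.
So lx⁻² = m⁴·cd⁻².
lm = cd.
S = kg⁻¹·m⁻²·s³·A².
So S⁻¹ = kg·m²·s⁻³·A⁻².
Combining: lx⁻²·lm·S⁻¹ = (m⁴·cd⁻²) · cd · (kg·m²·s⁻³·A⁻²) = kg·m⁶·s⁻³·A⁻²·cd⁻¹.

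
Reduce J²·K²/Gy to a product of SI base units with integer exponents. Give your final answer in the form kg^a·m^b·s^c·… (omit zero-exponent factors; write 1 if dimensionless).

J = kg·m²·s⁻².
So J² = kg²·m⁴·s⁻⁴.
Gy = m²·s⁻².
So Gy⁻¹ = m⁻²·s².
Combining: J²·Gy⁻¹·K² = (kg²·m⁴·s⁻⁴) · (m⁻²·s²) · K² = kg²·m²·s⁻²·K².

kg²·m²·s⁻²·K²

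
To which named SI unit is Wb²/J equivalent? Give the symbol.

J = N·m (work = force × distance),
    = kg·m²·s⁻².
So J⁻¹ = kg⁻¹·m⁻²·s².
Wb = V·s (flux: a volt is a weber per second),
    = kg·m²·s⁻²·A⁻¹.
So Wb² = kg²·m⁴·s⁻⁴·A⁻².
Combining: J⁻¹·Wb² = (kg⁻¹·m⁻²·s²) · (kg²·m⁴·s⁻⁴·A⁻²) = kg·m²·s⁻²·A⁻².
kg·m²·s⁻²·A⁻² is the base-SI form of the henry.

H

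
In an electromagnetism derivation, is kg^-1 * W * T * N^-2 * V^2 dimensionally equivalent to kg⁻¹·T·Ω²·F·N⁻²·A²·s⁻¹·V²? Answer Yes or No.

Left side:
  W = J/s (power = energy per time),
      = kg·m²·s⁻³.
  T = Wb/m² (flux density = flux per area),
      = kg·s⁻²·A⁻¹.
  N = kg·m/s² = kg·m·s⁻² (force = mass × acceleration).
  So N⁻² = kg⁻²·m⁻²·s⁴.
  V = W/A (potential = power per current),
      = kg·m²·s⁻³·A⁻¹.
  So V² = kg²·m⁴·s⁻⁶·A⁻².
  Combining: kg⁻¹·W·T·N⁻²·V² = kg⁻¹ · (kg·m²·s⁻³) · (kg·s⁻²·A⁻¹) · (kg⁻²·m⁻²·s⁴) · (kg²·m⁴·s⁻⁶·A⁻²) = kg·m⁴·s⁻⁷·A⁻³.
Right side:
  T = Wb/m² (flux density = flux per area),
      = kg·s⁻²·A⁻¹.
  Ω = V/A (resistance = voltage per current),
      = kg·m²·s⁻³·A⁻².
  So Ω² = kg²·m⁴·s⁻⁶·A⁻⁴.
  F = C/V (capacitance = charge per voltage),
      = A·s/(kg·m²·s⁻³·A⁻¹) (substituting C and V),
      = kg⁻¹·m⁻²·s⁴·A².
  N = kg·m/s² = kg·m·s⁻² (force = mass × acceleration).
  So N⁻² = kg⁻²·m⁻²·s⁴.
  V = W/A (potential = power per current),
      = kg·m²·s⁻³·A⁻¹.
  So V² = kg²·m⁴·s⁻⁶·A⁻².
  Combining: kg⁻¹·T·Ω²·F·N⁻²·A²·s⁻¹·V² = kg⁻¹ · (kg·s⁻²·A⁻¹) · (kg²·m⁴·s⁻⁶·A⁻⁴) · (kg⁻¹·m⁻²·s⁴·A²) · (kg⁻²·m⁻²·s⁴) · A² · s⁻¹ · (kg²·m⁴·s⁻⁶·A⁻²) = kg·m⁴·s⁻⁷·A⁻³.
Both reduce to kg·m⁴·s⁻⁷·A⁻³.

Yes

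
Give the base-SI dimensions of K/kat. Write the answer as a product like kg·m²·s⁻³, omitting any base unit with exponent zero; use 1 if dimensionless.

s·K·mol⁻¹

kat = mol/s = s⁻¹·mol (catalytic activity).
So kat⁻¹ = s·mol⁻¹.
Combining: kat⁻¹·K = (s·mol⁻¹) · K = s·K·mol⁻¹.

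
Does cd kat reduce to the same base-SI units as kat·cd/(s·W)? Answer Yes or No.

Left side:
  kat = mol/s = s⁻¹·mol (catalytic activity).
  Combining: cd·kat = cd · (s⁻¹·mol) = s⁻¹·mol·cd.
Right side:
  kat = mol/s = s⁻¹·mol (catalytic activity).
  W = J/s (power = energy per time),
      = kg·m²·s⁻³.
  So W⁻¹ = kg⁻¹·m⁻²·s³.
  Combining: kat·s⁻¹·W⁻¹·cd = (s⁻¹·mol) · s⁻¹ · (kg⁻¹·m⁻²·s³) · cd = kg⁻¹·m⁻²·s·mol·cd.
Left is s⁻¹·mol·cd; right is kg⁻¹·m⁻²·s·mol·cd — different.

No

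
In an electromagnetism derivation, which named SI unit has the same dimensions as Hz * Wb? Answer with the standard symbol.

V

Hz = s⁻¹.
Wb = kg·m²·s⁻²·A⁻¹.
Combining: Hz·Wb = s⁻¹ · (kg·m²·s⁻²·A⁻¹) = kg·m²·s⁻³·A⁻¹.
kg·m²·s⁻³·A⁻¹ is the base-SI form of the volt.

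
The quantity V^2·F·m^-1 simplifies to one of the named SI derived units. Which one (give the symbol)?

V = kg·m²·s⁻³·A⁻¹.
So V² = kg²·m⁴·s⁻⁶·A⁻².
F = kg⁻¹·m⁻²·s⁴·A².
Combining: V²·F·m⁻¹ = (kg²·m⁴·s⁻⁶·A⁻²) · (kg⁻¹·m⁻²·s⁴·A²) · m⁻¹ = kg·m·s⁻².
kg·m·s⁻² is the base-SI form of the newton.

N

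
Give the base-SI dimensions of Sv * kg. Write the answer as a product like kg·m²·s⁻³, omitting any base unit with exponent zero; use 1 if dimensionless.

kg·m²·s⁻²

Sv = J/kg (equivalent dose = energy per mass),
    = m²·s⁻².
Combining: Sv·kg = (m²·s⁻²) · kg = kg·m²·s⁻².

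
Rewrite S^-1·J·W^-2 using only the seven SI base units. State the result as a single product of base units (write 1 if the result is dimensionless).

s·A⁻²

S = kg⁻¹·m⁻²·s³·A².
So S⁻¹ = kg·m²·s⁻³·A⁻².
J = kg·m²·s⁻².
W = kg·m²·s⁻³.
So W⁻² = kg⁻²·m⁻⁴·s⁶.
Combining: S⁻¹·J·W⁻² = (kg·m²·s⁻³·A⁻²) · (kg·m²·s⁻²) · (kg⁻²·m⁻⁴·s⁶) = s·A⁻².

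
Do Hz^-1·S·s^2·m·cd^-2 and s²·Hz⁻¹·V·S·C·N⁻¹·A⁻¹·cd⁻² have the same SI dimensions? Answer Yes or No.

No

Left side:
  Hz = 1/s = s⁻¹ (frequency is cycles per second).
  So Hz⁻¹ = s.
  S = 1/Ω (conductance is reciprocal resistance),
      = kg⁻¹·m⁻²·s³·A².
  Combining: Hz⁻¹·S·s²·m·cd⁻² = s · (kg⁻¹·m⁻²·s³·A²) · s² · m · cd⁻² = kg⁻¹·m⁻¹·s⁶·A²·cd⁻².
Right side:
  Hz = 1/s = s⁻¹ (frequency is cycles per second).
  So Hz⁻¹ = s.
  V = W/A (potential = power per current),
      = kg·m²·s⁻³·A⁻¹.
  S = 1/Ω (conductance is reciprocal resistance),
      = kg⁻¹·m⁻²·s³·A².
  C = A·s = s·A (charge = current × time).
  N = kg·m/s² = kg·m·s⁻² (force = mass × acceleration).
  So N⁻¹ = kg⁻¹·m⁻¹·s².
  Combining: s²·Hz⁻¹·V·S·C·N⁻¹·A⁻¹·cd⁻² = s² · s · (kg·m²·s⁻³·A⁻¹) · (kg⁻¹·m⁻²·s³·A²) · (s·A) · (kg⁻¹·m⁻¹·s²) · A⁻¹ · cd⁻² = kg⁻¹·m⁻¹·s⁶·A·cd⁻².
Left is kg⁻¹·m⁻¹·s⁶·A²·cd⁻²; right is kg⁻¹·m⁻¹·s⁶·A·cd⁻² — different.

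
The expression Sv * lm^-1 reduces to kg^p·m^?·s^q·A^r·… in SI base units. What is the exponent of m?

Sv = m²·s⁻².
lm = cd.
So lm⁻¹ = cd⁻¹.
Combining: Sv·lm⁻¹ = (m²·s⁻²) · cd⁻¹ = m²·s⁻²·cd⁻¹.
The exponent of m is 2.

2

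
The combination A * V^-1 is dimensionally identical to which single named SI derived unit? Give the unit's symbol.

V = kg·m²·s⁻³·A⁻¹.
So V⁻¹ = kg⁻¹·m⁻²·s³·A.
Combining: A·V⁻¹ = A · (kg⁻¹·m⁻²·s³·A) = kg⁻¹·m⁻²·s³·A².
kg⁻¹·m⁻²·s³·A² is the base-SI form of the siemens.

S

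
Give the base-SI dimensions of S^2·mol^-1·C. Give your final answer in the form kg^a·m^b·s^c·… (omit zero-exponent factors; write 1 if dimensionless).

kg⁻²·m⁻⁴·s⁷·A⁵·mol⁻¹

S = 1/Ω (conductance is reciprocal resistance),
    = kg⁻¹·m⁻²·s³·A².
So S² = kg⁻²·m⁻⁴·s⁶·A⁴.
C = A·s = s·A (charge = current × time).
Combining: S²·mol⁻¹·C = (kg⁻²·m⁻⁴·s⁶·A⁴) · mol⁻¹ · (s·A) = kg⁻²·m⁻⁴·s⁷·A⁵·mol⁻¹.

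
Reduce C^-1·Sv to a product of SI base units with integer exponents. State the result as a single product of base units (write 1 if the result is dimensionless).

C = A·s = s·A (charge = current × time).
So C⁻¹ = s⁻¹·A⁻¹.
Sv = J/kg (equivalent dose = energy per mass),
    = m²·s⁻².
Combining: C⁻¹·Sv = (s⁻¹·A⁻¹) · (m²·s⁻²) = m²·s⁻³·A⁻¹.

m²·s⁻³·A⁻¹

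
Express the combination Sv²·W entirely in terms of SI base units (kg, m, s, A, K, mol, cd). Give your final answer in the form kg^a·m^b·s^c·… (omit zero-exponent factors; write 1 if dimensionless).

kg·m⁶·s⁻⁷

Sv = J/kg (equivalent dose = energy per mass),
    = m²·s⁻².
So Sv² = m⁴·s⁻⁴.
W = J/s (power = energy per time),
    = kg·m²·s⁻³.
Combining: Sv²·W = (m⁴·s⁻⁴) · (kg·m²·s⁻³) = kg·m⁶·s⁻⁷.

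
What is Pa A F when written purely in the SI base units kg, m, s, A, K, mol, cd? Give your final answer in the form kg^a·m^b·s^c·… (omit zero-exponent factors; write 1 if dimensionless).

m⁻³·s²·A³

Pa = N/m² (pressure = force per area),
    = kg·m⁻¹·s⁻².
F = C/V (capacitance = charge per voltage),
    = A·s/(kg·m²·s⁻³·A⁻¹) (substituting C and V),
    = kg⁻¹·m⁻²·s⁴·A².
Combining: Pa·A·F = (kg·m⁻¹·s⁻²) · A · (kg⁻¹·m⁻²·s⁴·A²) = m⁻³·s²·A³.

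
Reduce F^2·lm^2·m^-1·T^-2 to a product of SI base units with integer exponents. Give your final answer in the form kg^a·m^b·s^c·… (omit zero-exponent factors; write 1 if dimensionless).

kg⁻⁴·m⁻⁵·s¹²·A⁶·cd²

F = C/V (capacitance = charge per voltage),
    = A·s/(kg·m²·s⁻³·A⁻¹) (substituting C and V),
    = kg⁻¹·m⁻²·s⁴·A².
So F² = kg⁻²·m⁻⁴·s⁸·A⁴.
lm = cd·sr = cd (luminous flux; sr is dimensionless).
So lm² = cd².
T = Wb/m² (flux density = flux per area),
    = kg·s⁻²·A⁻¹.
So T⁻² = kg⁻²·s⁴·A².
Combining: F²·lm²·m⁻¹·T⁻² = (kg⁻²·m⁻⁴·s⁸·A⁴) · cd² · m⁻¹ · (kg⁻²·s⁴·A²) = kg⁻⁴·m⁻⁵·s¹²·A⁶·cd².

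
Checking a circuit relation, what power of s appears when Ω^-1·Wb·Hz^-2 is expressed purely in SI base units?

Ω = V/A (resistance = voltage per current),
    = kg·m²·s⁻³·A⁻².
So Ω⁻¹ = kg⁻¹·m⁻²·s³·A².
Wb = V·s (flux: a volt is a weber per second),
    = kg·m²·s⁻²·A⁻¹.
Hz = 1/s = s⁻¹ (frequency is cycles per second).
So Hz⁻² = s².
Combining: Ω⁻¹·Wb·Hz⁻² = (kg⁻¹·m⁻²·s³·A²) · (kg·m²·s⁻²·A⁻¹) · s² = s³·A.
The exponent of s is 3.

3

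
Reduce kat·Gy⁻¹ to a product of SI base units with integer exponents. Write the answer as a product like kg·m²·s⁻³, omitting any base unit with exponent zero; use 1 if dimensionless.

m⁻²·s·mol

kat = mol/s = s⁻¹·mol (catalytic activity).
Gy = J/kg (absorbed dose = energy per mass),
    = m²·s⁻².
So Gy⁻¹ = m⁻²·s².
Combining: kat·Gy⁻¹ = (s⁻¹·mol) · (m⁻²·s²) = m⁻²·s·mol.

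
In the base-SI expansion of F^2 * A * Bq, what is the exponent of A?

5

F = C/V (capacitance = charge per voltage),
    = A·s/(kg·m²·s⁻³·A⁻¹) (substituting C and V),
    = kg⁻¹·m⁻²·s⁴·A².
So F² = kg⁻²·m⁻⁴·s⁸·A⁴.
Bq = 1/s = s⁻¹ (activity is decays per second).
Combining: F²·A·Bq = (kg⁻²·m⁻⁴·s⁸·A⁴) · A · s⁻¹ = kg⁻²·m⁻⁴·s⁷·A⁵.
The exponent of A is 5.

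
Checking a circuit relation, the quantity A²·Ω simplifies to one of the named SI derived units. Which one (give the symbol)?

W

Ω = V/A (resistance = voltage per current),
    = kg·m²·s⁻³·A⁻².
Combining: A²·Ω = A² · (kg·m²·s⁻³·A⁻²) = kg·m²·s⁻³.
kg·m²·s⁻³ is the base-SI form of the watt.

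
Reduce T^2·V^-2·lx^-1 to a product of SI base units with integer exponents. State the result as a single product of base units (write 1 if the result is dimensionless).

T = Wb/m² (flux density = flux per area),
    = kg·s⁻²·A⁻¹.
So T² = kg²·s⁻⁴·A⁻².
V = W/A (potential = power per current),
    = kg·m²·s⁻³·A⁻¹.
So V⁻² = kg⁻²·m⁻⁴·s⁶·A².
lx = lm/m² (illuminance = luminous flux per area),
    = m⁻²·cd.
So lx⁻¹ = m²·cd⁻¹.
Combining: T²·V⁻²·lx⁻¹ = (kg²·s⁻⁴·A⁻²) · (kg⁻²·m⁻⁴·s⁶·A²) · (m²·cd⁻¹) = m⁻²·s²·cd⁻¹.

m⁻²·s²·cd⁻¹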